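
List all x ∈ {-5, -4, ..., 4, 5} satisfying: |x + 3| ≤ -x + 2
Holds for: {-5, -4, -3, -2, -1}
Fails for: {0, 1, 2, 3, 4, 5}

Answer: {-5, -4, -3, -2, -1}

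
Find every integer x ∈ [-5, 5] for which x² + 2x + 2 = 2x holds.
Over all integers in [-5, 5], LHS − RHS is always positive; it is smallest at x = 0, where it equals 2:
x = 0: LHS = 0² + 2·0 + 2 = 2, RHS = 2·0 = 0; 2 = 0 — FAILS
At the ends of the range:
x = -5: LHS = (-5)² + 2·(-5) + 2 = 17, RHS = 2·(-5) = -10; 17 = -10 — FAILS
x = 5: LHS = 5² + 2·5 + 2 = 37, RHS = 2·5 = 10; 37 = 10 — FAILS
Hence LHS − RHS is never 0, i.e. the two sides are never equal, so the claimed relation (=) fails for every integer in [-5, 5].

Answer: None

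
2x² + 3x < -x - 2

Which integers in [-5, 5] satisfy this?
Over all integers in [-5, 5], LHS − RHS is smallest at x = -1, where it equals 0:
x = -1: LHS = 2·(-1)² + 3·(-1) = -1, RHS = -(-1) - 2 = -1; -1 < -1 — FAILS
At the ends of the range:
x = -5: LHS = 2·(-5)² + 3·(-5) = 35, RHS = -(-5) - 2 = 3; 35 < 3 — FAILS
x = 5: LHS = 2·5² + 3·5 = 65, RHS = -5 - 2 = -7; 65 < -7 — FAILS
Hence LHS − RHS is never negative, i.e. LHS ≥ RHS throughout, so the claimed relation (<) fails for every integer in [-5, 5].

Answer: None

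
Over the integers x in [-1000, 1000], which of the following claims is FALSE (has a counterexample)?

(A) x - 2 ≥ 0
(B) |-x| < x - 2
(A) x = 0: LHS = 0 - 2 = -2; -2 ≥ 0 — FAILS
(B) x = 0: LHS = |-0| = |0| = 0, RHS = 0 - 2 = -2; 0 < -2 — FAILS

Answer: Both A and B are false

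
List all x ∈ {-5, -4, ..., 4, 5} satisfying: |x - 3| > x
Holds for: {-5, -4, -3, -2, -1, 0, 1}
Fails for: {2, 3, 4, 5}

Answer: {-5, -4, -3, -2, -1, 0, 1}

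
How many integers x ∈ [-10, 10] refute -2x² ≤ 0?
Over all integers in [-10, 10], LHS − RHS is largest at x = 0, where it equals 0:
x = 0: LHS = -2·0² = 0; 0 ≤ 0 — holds
At the ends of the range:
x = -10: LHS = -2·(-10)² = -200; -200 ≤ 0 — holds
x = 10: LHS = -2·10² = -200; -200 ≤ 0 — holds
Hence LHS − RHS is never positive, i.e. LHS ≤ RHS throughout, so the relation holds for every integer in [-10, 10].

No counterexample appears in that range.

Answer: 0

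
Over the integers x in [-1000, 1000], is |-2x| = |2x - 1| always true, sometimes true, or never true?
Track d = LHS − RHS over the integers in [-1000, 1000]. Equality would need d = 0, but d changes sign only between consecutive integers, jumping over 0:
x = 0: LHS = |-2·0| = |0| = 0, RHS = |2·0 - 1| = |-1| = 1; 0 = 1 — FAILS  (d = -1)
x = 1: LHS = |-2·1| = |-2| = 2, RHS = |2·1 - 1| = |1| = 1; 2 = 1 — FAILS  (d = 1)
Away from these crossings d keeps a constant sign, and checking every integer in [-1000, 1000] confirms d ≠ 0 throughout. Hence the two sides are never equal, so the claimed relation (=) fails for every integer in [-1000, 1000].

No integer in the range satisfies it.

Answer: Never true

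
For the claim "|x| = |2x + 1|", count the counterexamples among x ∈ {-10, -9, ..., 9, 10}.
Counterexamples in [-10, 10]: {-10, -9, -8, -7, -6, -5, -4, -3, -2, 0, 1, 2, 3, 4, 5, 6, 7, 8, 9, 10}.

Counting them gives 20 values.

Answer: 20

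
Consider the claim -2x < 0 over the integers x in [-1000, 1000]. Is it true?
The claim fails at x = 0:
x = 0: LHS = -2·0 = 0; 0 < 0 — FAILS

Because a single integer refutes it, the statement is false.

Answer: False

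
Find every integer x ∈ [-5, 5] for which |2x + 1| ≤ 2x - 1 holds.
Over all integers in [-5, 5], LHS − RHS is smallest at x = 0, where it equals 2:
x = 0: LHS = |2·0 + 1| = |1| = 1, RHS = 2·0 - 1 = -1; 1 ≤ -1 — FAILS
At the ends of the range:
x = -5: LHS = |2·(-5) + 1| = |-9| = 9, RHS = 2·(-5) - 1 = -11; 9 ≤ -11 — FAILS
x = 5: LHS = |2·5 + 1| = |11| = 11, RHS = 2·5 - 1 = 9; 11 ≤ 9 — FAILS
Hence LHS − RHS is never zero or negative, i.e. LHS > RHS throughout, so the claimed relation (≤) fails for every integer in [-5, 5].

Answer: None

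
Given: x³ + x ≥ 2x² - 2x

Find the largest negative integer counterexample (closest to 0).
Testing negative integers from -1 downward:
x = -1: LHS = (-1)³ + (-1) = -2, RHS = 2·(-1)² - 2·(-1) = 4; -2 ≥ 4 — FAILS  ← closest negative counterexample to 0

Answer: x = -1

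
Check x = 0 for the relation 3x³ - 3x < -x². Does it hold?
x = 0: LHS = 3·0³ - 3·0 = 0, RHS = -0² = 0; 0 < 0 — FAILS

The relation fails at x = 0, so x = 0 is a counterexample.

Answer: No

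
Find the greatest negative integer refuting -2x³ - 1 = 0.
Testing negative integers from -1 downward:
x = -1: LHS = -2·(-1)³ - 1 = 1; 1 = 0 — FAILS  ← closest negative counterexample to 0

Answer: x = -1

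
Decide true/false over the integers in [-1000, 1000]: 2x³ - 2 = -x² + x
The claim fails at x = 0:
x = 0: LHS = 2·0³ - 2 = -2, RHS = -0² + 0 = 0; -2 = 0 — FAILS

Because a single integer refutes it, the statement is false.

Answer: False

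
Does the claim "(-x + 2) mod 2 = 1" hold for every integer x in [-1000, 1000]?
The claim fails at x = 0:
x = 0: LHS = (-0 + 2) mod 2 = 2 mod 2 = 0; 0 = 1 — FAILS

Because a single integer refutes it, the statement is false.

Answer: False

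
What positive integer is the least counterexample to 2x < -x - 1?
Testing positive integers:
x = 1: LHS = 2·1 = 2, RHS = -1 - 1 = -2; 2 < -2 — FAILS  ← smallest positive counterexample

Answer: x = 1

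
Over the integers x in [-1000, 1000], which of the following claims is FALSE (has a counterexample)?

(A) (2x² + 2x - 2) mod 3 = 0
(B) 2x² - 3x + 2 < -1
(A) x = 0: LHS = (2·0² + 2·0 - 2) mod 3 = (-2) mod 3 = 1; 1 = 0 — FAILS
(B) x = 0: LHS = 2·0² - 3·0 + 2 = 2; 2 < -1 — FAILS

Answer: Both A and B are false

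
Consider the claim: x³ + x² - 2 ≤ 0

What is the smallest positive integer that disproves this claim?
Testing positive integers:
x = 1: LHS = 1³ + 1² - 2 = 0; 0 ≤ 0 — holds
x = 2: LHS = 2³ + 2² - 2 = 10; 10 ≤ 0 — FAILS  ← smallest positive counterexample

Answer: x = 2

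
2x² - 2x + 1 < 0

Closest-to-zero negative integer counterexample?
Testing negative integers from -1 downward:
x = -1: LHS = 2·(-1)² - 2·(-1) + 1 = 5; 5 < 0 — FAILS  ← closest negative counterexample to 0

Answer: x = -1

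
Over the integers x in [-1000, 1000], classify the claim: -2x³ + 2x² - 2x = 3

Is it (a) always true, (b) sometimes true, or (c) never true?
Track d = LHS − RHS over the integers in [-1000, 1000]. Equality would need d = 0, but d changes sign only between consecutive integers, jumping over 0:
x = -1: LHS = -2·(-1)³ + 2·(-1)² - 2·(-1) = 6; 6 = 3 — FAILS  (d = 3)
x = 0: LHS = -2·0³ + 2·0² - 2·0 = 0; 0 = 3 — FAILS  (d = -3)
Away from these crossings d keeps a constant sign, and checking every integer in [-1000, 1000] confirms d ≠ 0 throughout. Hence the two sides are never equal, so the claimed relation (=) fails for every integer in [-1000, 1000].

No integer in the range satisfies it.

Answer: Never true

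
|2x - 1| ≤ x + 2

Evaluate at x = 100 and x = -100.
x = 100: LHS = |2·100 - 1| = |199| = 199, RHS = 100 + 2 = 102; 199 ≤ 102 — FAILS
x = -100: LHS = |2·(-100) - 1| = |-201| = 201, RHS = (-100) + 2 = -98; 201 ≤ -98 — FAILS

Answer: No, fails for both x = 100 and x = -100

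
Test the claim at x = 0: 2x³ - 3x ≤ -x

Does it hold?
x = 0: LHS = 2·0³ - 3·0 = 0, RHS = -0 = 0; 0 ≤ 0 — holds

The relation is satisfied at x = 0.

Answer: Yes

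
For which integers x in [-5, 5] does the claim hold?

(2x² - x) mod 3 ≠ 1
Holds for: {-4, -3, -1, 0, 2, 3, 5}
Fails for: {-5, -2, 1, 4}

Answer: {-4, -3, -1, 0, 2, 3, 5}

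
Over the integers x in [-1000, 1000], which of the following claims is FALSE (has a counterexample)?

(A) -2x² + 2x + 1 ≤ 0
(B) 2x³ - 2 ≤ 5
(A) x = 0: LHS = -2·0² + 2·0 + 1 = 1; 1 ≤ 0 — FAILS
(B) x = 2: LHS = 2·2³ - 2 = 14; 14 ≤ 5 — FAILS

Answer: Both A and B are false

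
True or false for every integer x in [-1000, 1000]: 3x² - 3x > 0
The claim fails at x = 0:
x = 0: LHS = 3·0² - 3·0 = 0; 0 > 0 — FAILS

Because a single integer refutes it, the statement is false.

Answer: False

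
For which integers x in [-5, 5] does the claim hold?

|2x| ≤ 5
Holds for: {-2, -1, 0, 1, 2}
Fails for: {-5, -4, -3, 3, 4, 5}

Answer: {-2, -1, 0, 1, 2}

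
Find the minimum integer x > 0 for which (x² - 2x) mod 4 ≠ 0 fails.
Testing positive integers:
x = 1: LHS = (1² - 2·1) mod 4 = (-1) mod 4 = 3; 3 ≠ 0 — holds
x = 2: LHS = (2² - 2·2) mod 4 = 0 mod 4 = 0; 0 ≠ 0 — FAILS  ← smallest positive counterexample

Answer: x = 2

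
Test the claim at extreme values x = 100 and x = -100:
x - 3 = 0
x = 100: LHS = 100 - 3 = 97; 97 = 0 — FAILS
x = -100: LHS = (-100) - 3 = -103; -103 = 0 — FAILS

Answer: No, fails for both x = 100 and x = -100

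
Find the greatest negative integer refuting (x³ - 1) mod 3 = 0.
Testing negative integers from -1 downward:
x = -1: LHS = ((-1)³ - 1) mod 3 = (-2) mod 3 = 1; 1 = 0 — FAILS  ← closest negative counterexample to 0

Answer: x = -1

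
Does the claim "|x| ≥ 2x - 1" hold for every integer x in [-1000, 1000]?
The claim fails at x = 2:
x = 2: LHS = |2| = 2, RHS = 2·2 - 1 = 3; 2 ≥ 3 — FAILS

Because a single integer refutes it, the statement is false.

Answer: False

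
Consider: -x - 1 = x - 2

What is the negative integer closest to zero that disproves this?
Testing negative integers from -1 downward:
x = -1: LHS = -(-1) - 1 = 0, RHS = (-1) - 2 = -3; 0 = -3 — FAILS  ← closest negative counterexample to 0

Answer: x = -1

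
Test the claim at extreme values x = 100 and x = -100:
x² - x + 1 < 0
x = 100: LHS = 100² - 100 + 1 = 9901; 9901 < 0 — FAILS
x = -100: LHS = (-100)² - (-100) + 1 = 10101; 10101 < 0 — FAILS

Answer: No, fails for both x = 100 and x = -100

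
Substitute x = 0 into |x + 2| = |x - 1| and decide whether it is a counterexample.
Substitute x = 0 into the relation:
x = 0: LHS = |0 + 2| = |2| = 2, RHS = |0 - 1| = |-1| = 1; 2 = 1 — FAILS

Since the claim fails at x = 0, this value is a counterexample.

Answer: Yes, x = 0 is a counterexample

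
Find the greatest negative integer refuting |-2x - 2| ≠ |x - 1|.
Testing negative integers from -1 downward:
x = -1: LHS = |-2·(-1) - 2| = |0| = 0, RHS = |(-1) - 1| = |-2| = 2; 0 ≠ 2 — holds
x = -2: LHS = |-2·(-2) - 2| = |2| = 2, RHS = |(-2) - 1| = |-3| = 3; 2 ≠ 3 — holds
x = -3: LHS = |-2·(-3) - 2| = |4| = 4, RHS = |(-3) - 1| = |-4| = 4; 4 ≠ 4 — FAILS  ← closest negative counterexample to 0

Answer: x = -3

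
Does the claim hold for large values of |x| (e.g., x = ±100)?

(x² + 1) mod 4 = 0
x = 100: LHS = (100² + 1) mod 4 = 10001 mod 4 = 1; 1 = 0 — FAILS
x = -100: LHS = ((-100)² + 1) mod 4 = 10001 mod 4 = 1; 1 = 0 — FAILS

Answer: No, fails for both x = 100 and x = -100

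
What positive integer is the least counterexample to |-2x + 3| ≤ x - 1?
Testing positive integers:
x = 1: LHS = |-2·1 + 3| = |1| = 1, RHS = 1 - 1 = 0; 1 ≤ 0 — FAILS  ← smallest positive counterexample

Answer: x = 1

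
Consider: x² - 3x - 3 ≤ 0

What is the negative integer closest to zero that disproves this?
Testing negative integers from -1 downward:
x = -1: LHS = (-1)² - 3·(-1) - 3 = 1; 1 ≤ 0 — FAILS  ← closest negative counterexample to 0

Answer: x = -1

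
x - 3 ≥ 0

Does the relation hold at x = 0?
x = 0: LHS = 0 - 3 = -3; -3 ≥ 0 — FAILS

The relation fails at x = 0, so x = 0 is a counterexample.

Answer: No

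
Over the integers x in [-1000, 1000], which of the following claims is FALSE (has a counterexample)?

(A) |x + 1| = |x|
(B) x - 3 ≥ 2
(A) x = 0: LHS = |0 + 1| = |1| = 1, RHS = |0| = 0; 1 = 0 — FAILS
(B) x = 0: LHS = 0 - 3 = -3; -3 ≥ 2 — FAILS

Answer: Both A and B are false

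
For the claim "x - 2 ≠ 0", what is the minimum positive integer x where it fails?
Testing positive integers:
x = 1: LHS = 1 - 2 = -1; -1 ≠ 0 — holds
x = 2: LHS = 2 - 2 = 0; 0 ≠ 0 — FAILS  ← smallest positive counterexample

Answer: x = 2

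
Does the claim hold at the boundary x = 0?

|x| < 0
x = 0: LHS = |0| = 0; 0 < 0 — FAILS

The relation fails at x = 0, so x = 0 is a counterexample.

Answer: No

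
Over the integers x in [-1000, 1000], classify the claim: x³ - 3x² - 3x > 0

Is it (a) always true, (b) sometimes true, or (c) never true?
Holds at x = 4: LHS = 4³ - 3·4² - 3·4 = 4; 4 > 0 — holds
Fails at x = 0: LHS = 0³ - 3·0² - 3·0 = 0; 0 > 0 — FAILS
It is satisfied by some integers in the range but not all.

Answer: Sometimes true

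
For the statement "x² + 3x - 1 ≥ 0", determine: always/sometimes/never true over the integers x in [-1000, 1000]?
Holds at x = 1: LHS = 1² + 3·1 - 1 = 3; 3 ≥ 0 — holds
Fails at x = 0: LHS = 0² + 3·0 - 1 = -1; -1 ≥ 0 — FAILS
It is satisfied by some integers in the range but not all.

Answer: Sometimes true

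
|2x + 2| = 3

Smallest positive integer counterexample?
Testing positive integers:
x = 1: LHS = |2·1 + 2| = |4| = 4; 4 = 3 — FAILS  ← smallest positive counterexample

Answer: x = 1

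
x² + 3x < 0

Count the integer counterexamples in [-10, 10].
Counterexamples in [-10, 10]: {-10, -9, -8, -7, -6, -5, -4, -3, 0, 1, 2, 3, 4, 5, 6, 7, 8, 9, 10}.

Counting them gives 19 values.

Answer: 19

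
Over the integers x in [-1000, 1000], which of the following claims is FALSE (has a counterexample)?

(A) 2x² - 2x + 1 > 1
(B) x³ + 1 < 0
(A) x = 0: LHS = 2·0² - 2·0 + 1 = 1; 1 > 1 — FAILS
(B) x = 0: LHS = 0³ + 1 = 1; 1 < 0 — FAILS

Answer: Both A and B are false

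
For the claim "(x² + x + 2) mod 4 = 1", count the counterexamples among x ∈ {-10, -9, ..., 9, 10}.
Counterexamples in [-10, 10]: {-10, -9, -8, -7, -6, -5, -4, -3, -2, -1, 0, 1, 2, 3, 4, 5, 6, 7, 8, 9, 10}.

Counting them gives 21 values.

Answer: 21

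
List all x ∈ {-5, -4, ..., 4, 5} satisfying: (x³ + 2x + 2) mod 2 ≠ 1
Holds for: {-4, -2, 0, 2, 4}
Fails for: {-5, -3, -1, 1, 3, 5}

Answer: {-4, -2, 0, 2, 4}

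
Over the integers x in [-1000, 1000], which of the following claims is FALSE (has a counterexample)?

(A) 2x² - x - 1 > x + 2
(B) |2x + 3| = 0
(A) x = 0: LHS = 2·0² - 0 - 1 = -1, RHS = 0 + 2 = 2; -1 > 2 — FAILS
(B) x = 0: LHS = |2·0 + 3| = |3| = 3; 3 = 0 — FAILS

Answer: Both A and B are false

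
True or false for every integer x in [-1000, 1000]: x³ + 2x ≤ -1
The claim fails at x = 0:
x = 0: LHS = 0³ + 2·0 = 0; 0 ≤ -1 — FAILS

Because a single integer refutes it, the statement is false.

Answer: False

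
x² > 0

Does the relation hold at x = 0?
x = 0: LHS = 0² = 0; 0 > 0 — FAILS

The relation fails at x = 0, so x = 0 is a counterexample.

Answer: No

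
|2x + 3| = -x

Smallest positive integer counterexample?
Testing positive integers:
x = 1: LHS = |2·1 + 3| = |5| = 5; 5 = -1 — FAILS  ← smallest positive counterexample

Answer: x = 1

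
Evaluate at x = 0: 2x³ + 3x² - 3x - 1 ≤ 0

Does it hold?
x = 0: LHS = 2·0³ + 3·0² - 3·0 - 1 = -1; -1 ≤ 0 — holds

The relation is satisfied at x = 0.

Answer: Yes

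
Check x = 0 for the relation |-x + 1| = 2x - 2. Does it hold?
x = 0: LHS = |-0 + 1| = |1| = 1, RHS = 2·0 - 2 = -2; 1 = -2 — FAILS

The relation fails at x = 0, so x = 0 is a counterexample.

Answer: No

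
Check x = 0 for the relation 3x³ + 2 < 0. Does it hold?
x = 0: LHS = 3·0³ + 2 = 2; 2 < 0 — FAILS

The relation fails at x = 0, so x = 0 is a counterexample.

Answer: No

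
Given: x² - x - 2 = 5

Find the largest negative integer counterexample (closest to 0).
Testing negative integers from -1 downward:
x = -1: LHS = (-1)² - (-1) - 2 = 0; 0 = 5 — FAILS  ← closest negative counterexample to 0

Answer: x = -1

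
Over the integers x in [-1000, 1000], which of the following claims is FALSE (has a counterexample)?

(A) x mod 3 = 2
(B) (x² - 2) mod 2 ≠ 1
(A) x = 0: LHS = 0 mod 3 = 0; 0 = 2 — FAILS
(B) x = 1: LHS = (1² - 2) mod 2 = (-1) mod 2 = 1; 1 ≠ 1 — FAILS

Answer: Both A and B are false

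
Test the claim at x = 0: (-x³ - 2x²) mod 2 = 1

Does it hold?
x = 0: LHS = (-0³ - 2·0²) mod 2 = 0 mod 2 = 0; 0 = 1 — FAILS

The relation fails at x = 0, so x = 0 is a counterexample.

Answer: No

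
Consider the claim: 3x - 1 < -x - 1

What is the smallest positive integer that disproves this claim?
Testing positive integers:
x = 1: LHS = 3·1 - 1 = 2, RHS = -1 - 1 = -2; 2 < -2 — FAILS  ← smallest positive counterexample

Answer: x = 1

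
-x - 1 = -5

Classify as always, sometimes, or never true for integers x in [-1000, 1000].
Holds at x = 4: LHS = -4 - 1 = -5; -5 = -5 — holds
Fails at x = 0: LHS = -0 - 1 = -1; -1 = -5 — FAILS
It is satisfied by some integers in the range but not all.

Answer: Sometimes true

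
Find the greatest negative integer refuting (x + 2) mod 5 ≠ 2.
Testing negative integers from -1 downward:
x = -1: LHS = ((-1) + 2) mod 5 = 1 mod 5 = 1; 1 ≠ 2 — holds
x = -2: LHS = ((-2) + 2) mod 5 = 0 mod 5 = 0; 0 ≠ 2 — holds
x = -3: LHS = ((-3) + 2) mod 5 = (-1) mod 5 = 4; 4 ≠ 2 — holds
x = -4: LHS = ((-4) + 2) mod 5 = (-2) mod 5 = 3; 3 ≠ 2 — holds
x = -5: LHS = ((-5) + 2) mod 5 = (-3) mod 5 = 2; 2 ≠ 2 — FAILS  ← closest negative counterexample to 0

Answer: x = -5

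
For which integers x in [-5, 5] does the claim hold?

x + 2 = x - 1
Over all integers in [-5, 5], LHS − RHS is always positive; it is smallest at x = 0, where it equals 3:
x = 0: LHS = 0 + 2 = 2, RHS = 0 - 1 = -1; 2 = -1 — FAILS
At the ends of the range:
x = -5: LHS = (-5) + 2 = -3, RHS = (-5) - 1 = -6; -3 = -6 — FAILS
x = 5: LHS = 5 + 2 = 7, RHS = 5 - 1 = 4; 7 = 4 — FAILS
Hence LHS − RHS is never 0, i.e. the two sides are never equal, so the claimed relation (=) fails for every integer in [-5, 5].

Answer: None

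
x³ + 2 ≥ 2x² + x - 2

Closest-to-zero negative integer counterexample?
Testing negative integers from -1 downward:
x = -1: LHS = (-1)³ + 2 = 1, RHS = 2·(-1)² + (-1) - 2 = -1; 1 ≥ -1 — holds
x = -2: LHS = (-2)³ + 2 = -6, RHS = 2·(-2)² + (-2) - 2 = 4; -6 ≥ 4 — FAILS  ← closest negative counterexample to 0

Answer: x = -2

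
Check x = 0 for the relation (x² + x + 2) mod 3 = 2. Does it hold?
x = 0: LHS = (0² + 0 + 2) mod 3 = 2 mod 3 = 2; 2 = 2 — holds

The relation is satisfied at x = 0.

Answer: Yes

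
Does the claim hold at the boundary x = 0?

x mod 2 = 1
x = 0: LHS = 0 mod 2 = 0; 0 = 1 — FAILS

The relation fails at x = 0, so x = 0 is a counterexample.

Answer: No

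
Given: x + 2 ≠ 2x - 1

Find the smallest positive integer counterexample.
Testing positive integers:
x = 1: LHS = 1 + 2 = 3, RHS = 2·1 - 1 = 1; 3 ≠ 1 — holds
x = 2: LHS = 2 + 2 = 4, RHS = 2·2 - 1 = 3; 4 ≠ 3 — holds
x = 3: LHS = 3 + 2 = 5, RHS = 2·3 - 1 = 5; 5 ≠ 5 — FAILS  ← smallest positive counterexample

Answer: x = 3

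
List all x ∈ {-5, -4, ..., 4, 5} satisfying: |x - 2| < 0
An absolute value is never negative, so the left side is ≥ 0 for every x, while the right side is 0. Tightest case in [-5, 5] is x = 2:
x = 2: LHS = |2 - 2| = |0| = 0; 0 < 0 — FAILS
Hence LHS − RHS is never negative, i.e. LHS ≥ RHS throughout, so the claimed relation (<) fails for every integer in [-5, 5].

Answer: None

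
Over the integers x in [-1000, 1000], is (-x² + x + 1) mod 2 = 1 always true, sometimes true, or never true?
For a polynomial with integer coefficients, its value mod 2 depends only on x mod 2, so it suffices to check one representative of each residue class, x = 0, 1:
x = 0: LHS = (-0² + 0 + 1) mod 2 = 1 mod 2 = 1; 1 = 1 — holds
x = 1: LHS = (-1² + 1 + 1) mod 2 = 1 mod 2 = 1; 1 = 1 — holds
The relation holds in every residue class, so the relation holds for every integer in [-1000, 1000].

No counterexample exists.

Answer: Always true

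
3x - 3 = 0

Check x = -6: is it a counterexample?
Substitute x = -6 into the relation:
x = -6: LHS = 3·(-6) - 3 = -21; -21 = 0 — FAILS

Since the claim fails at x = -6, this value is a counterexample.

Answer: Yes, x = -6 is a counterexample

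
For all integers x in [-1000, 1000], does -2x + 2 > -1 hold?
The claim fails at x = 2:
x = 2: LHS = -2·2 + 2 = -2; -2 > -1 — FAILS

Because a single integer refutes it, the statement is false.

Answer: False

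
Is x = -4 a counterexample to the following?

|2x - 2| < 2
Substitute x = -4 into the relation:
x = -4: LHS = |2·(-4) - 2| = |-10| = 10; 10 < 2 — FAILS

Since the claim fails at x = -4, this value is a counterexample.

Answer: Yes, x = -4 is a counterexample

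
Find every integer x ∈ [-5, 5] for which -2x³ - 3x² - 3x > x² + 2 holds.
Holds for: {-5, -4, -3, -2}
Fails for: {-1, 0, 1, 2, 3, 4, 5}

Answer: {-5, -4, -3, -2}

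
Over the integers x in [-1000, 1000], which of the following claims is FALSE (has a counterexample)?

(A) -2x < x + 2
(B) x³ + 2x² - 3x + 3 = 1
(A) x = -1: LHS = -2·(-1) = 2, RHS = (-1) + 2 = 1; 2 < 1 — FAILS
(B) x = 0: LHS = 0³ + 2·0² - 3·0 + 3 = 3; 3 = 1 — FAILS

Answer: Both A and B are false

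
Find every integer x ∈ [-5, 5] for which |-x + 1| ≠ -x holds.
Over all integers in [-5, 5], LHS − RHS is always positive; it is smallest at x = 0, where it equals 1:
x = 0: LHS = |-0 + 1| = |1| = 1, RHS = -0 = 0; 1 ≠ 0 — holds
At the ends of the range:
x = -5: LHS = |-(-5) + 1| = |6| = 6, RHS = -(-5) = 5; 6 ≠ 5 — holds
x = 5: LHS = |-5 + 1| = |-4| = 4; 4 ≠ -5 — holds
Hence LHS − RHS is never 0, i.e. the two sides are never equal, so the relation holds for every integer in [-5, 5].

Answer: All integers in [-5, 5]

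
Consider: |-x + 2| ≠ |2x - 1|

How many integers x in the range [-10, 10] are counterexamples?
Counterexamples in [-10, 10]: {-1, 1}.

Counting them gives 2 values.

Answer: 2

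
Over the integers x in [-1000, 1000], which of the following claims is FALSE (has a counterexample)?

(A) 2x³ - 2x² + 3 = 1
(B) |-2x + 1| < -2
(A) x = 0: LHS = 2·0³ - 2·0² + 3 = 3; 3 = 1 — FAILS
(B) x = 0: LHS = |-2·0 + 1| = |1| = 1; 1 < -2 — FAILS

Answer: Both A and B are false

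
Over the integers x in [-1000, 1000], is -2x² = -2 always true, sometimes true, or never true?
Holds at x = 1: LHS = -2·1² = -2; -2 = -2 — holds
Fails at x = 0: LHS = -2·0² = 0; 0 = -2 — FAILS
It is satisfied by some integers in the range but not all.

Answer: Sometimes true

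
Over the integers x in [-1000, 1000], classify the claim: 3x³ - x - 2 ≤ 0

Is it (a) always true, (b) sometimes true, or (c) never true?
Holds at x = 0: LHS = 3·0³ - 0 - 2 = -2; -2 ≤ 0 — holds
Fails at x = 2: LHS = 3·2³ - 2 - 2 = 20; 20 ≤ 0 — FAILS
It is satisfied by some integers in the range but not all.

Answer: Sometimes true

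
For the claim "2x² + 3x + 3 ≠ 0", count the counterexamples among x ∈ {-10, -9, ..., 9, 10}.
Over all integers in [-10, 10], LHS − RHS is always positive; it is smallest at x = -1, where it equals 2:
x = -1: LHS = 2·(-1)² + 3·(-1) + 3 = 2; 2 ≠ 0 — holds
At the ends of the range:
x = -10: LHS = 2·(-10)² + 3·(-10) + 3 = 173; 173 ≠ 0 — holds
x = 10: LHS = 2·10² + 3·10 + 3 = 233; 233 ≠ 0 — holds
Hence LHS − RHS is never 0, i.e. the two sides are never equal, so the relation holds for every integer in [-10, 10].

No counterexample appears in that range.

Answer: 0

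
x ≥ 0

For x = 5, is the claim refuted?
Substitute x = 5 into the relation:
x = 5: 5 ≥ 0 — holds

The claim holds here, so x = 5 is not a counterexample. (A counterexample exists elsewhere, e.g. x = -1.)

Answer: No, x = 5 is not a counterexample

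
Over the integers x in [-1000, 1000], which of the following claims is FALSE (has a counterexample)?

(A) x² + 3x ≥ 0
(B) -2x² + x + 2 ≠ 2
(A) x = -1: LHS = (-1)² + 3·(-1) = -2; -2 ≥ 0 — FAILS
(B) x = 0: LHS = -2·0² + 0 + 2 = 2; 2 ≠ 2 — FAILS

Answer: Both A and B are false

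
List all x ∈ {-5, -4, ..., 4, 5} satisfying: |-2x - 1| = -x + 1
Holds for: {-2, 0}
Fails for: {-5, -4, -3, -1, 1, 2, 3, 4, 5}

Answer: {-2, 0}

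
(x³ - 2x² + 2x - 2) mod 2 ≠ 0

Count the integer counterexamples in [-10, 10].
Counterexamples in [-10, 10]: {-10, -8, -6, -4, -2, 0, 2, 4, 6, 8, 10}.

Counting them gives 11 values.

Answer: 11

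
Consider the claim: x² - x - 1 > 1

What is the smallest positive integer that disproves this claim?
Testing positive integers:
x = 1: LHS = 1² - 1 - 1 = -1; -1 > 1 — FAILS  ← smallest positive counterexample

Answer: x = 1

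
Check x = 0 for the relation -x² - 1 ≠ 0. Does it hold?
x = 0: LHS = -0² - 1 = -1; -1 ≠ 0 — holds

The relation is satisfied at x = 0.

Answer: Yes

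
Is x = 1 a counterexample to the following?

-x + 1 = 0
Substitute x = 1 into the relation:
x = 1: LHS = -1 + 1 = 0; 0 = 0 — holds

The claim holds here, so x = 1 is not a counterexample. (A counterexample exists elsewhere, e.g. x = 0.)

Answer: No, x = 1 is not a counterexample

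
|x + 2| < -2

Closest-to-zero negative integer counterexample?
Testing negative integers from -1 downward:
x = -1: LHS = |(-1) + 2| = |1| = 1; 1 < -2 — FAILS  ← closest negative counterexample to 0

Answer: x = -1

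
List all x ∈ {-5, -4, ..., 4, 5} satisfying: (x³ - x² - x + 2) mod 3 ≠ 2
Holds for: {-5, -4, -2, -1, 1, 2, 4, 5}
Fails for: {-3, 0, 3}

Answer: {-5, -4, -2, -1, 1, 2, 4, 5}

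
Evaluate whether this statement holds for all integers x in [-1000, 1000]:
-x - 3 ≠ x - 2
Track d = LHS − RHS over the integers in [-1000, 1000]. Equality would need d = 0, but d changes sign only between consecutive integers, jumping over 0:
x = -1: LHS = -(-1) - 3 = -2, RHS = (-1) - 2 = -3; -2 ≠ -3 — holds  (d = 1)
x = 0: LHS = -0 - 3 = -3, RHS = 0 - 2 = -2; -3 ≠ -2 — holds  (d = -1)
Away from these crossings d keeps a constant sign, and checking every integer in [-1000, 1000] confirms d ≠ 0 throughout. Hence the two sides are never equal, so the relation holds for every integer in [-1000, 1000].

No counterexample exists.

Answer: True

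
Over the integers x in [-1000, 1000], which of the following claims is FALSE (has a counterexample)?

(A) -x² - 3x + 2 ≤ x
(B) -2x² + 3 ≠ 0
(A) x = 0: LHS = -0² - 3·0 + 2 = 2; 2 ≤ 0 — FAILS

(B) Track d = LHS − RHS over the integers in [-1000, 1000]. Equality would need d = 0, but d changes sign only between consecutive integers, jumping over 0:
x = -2: LHS = -2·(-2)² + 3 = -5; -5 ≠ 0 — holds  (d = -5)
x = -1: LHS = -2·(-1)² + 3 = 1; 1 ≠ 0 — holds  (d = 1)
x = 1: LHS = -2·1² + 3 = 1; 1 ≠ 0 — holds  (d = 1)
x = 2: LHS = -2·2² + 3 = -5; -5 ≠ 0 — holds  (d = -5)
Away from these crossings d keeps a constant sign, and checking every integer in [-1000, 1000] confirms d ≠ 0 throughout. Hence the two sides are never equal, so the relation holds for every integer in [-1000, 1000].

Only (A) has a counterexample.

Answer: A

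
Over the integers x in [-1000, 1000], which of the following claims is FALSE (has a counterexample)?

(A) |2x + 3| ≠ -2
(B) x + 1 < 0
(A) An absolute value is never negative, so the left side is ≥ 0 for every x, while the right side is -2. Tightest case in [-1000, 1000] is x = -1:
x = -1: LHS = |2·(-1) + 3| = |1| = 1; 1 ≠ -2 — holds
Hence LHS − RHS is never 0, i.e. the two sides are never equal, so the relation holds for every integer in [-1000, 1000].

(B) x = 0: LHS = 0 + 1 = 1; 1 < 0 — FAILS

Only (B) has a counterexample.

Answer: B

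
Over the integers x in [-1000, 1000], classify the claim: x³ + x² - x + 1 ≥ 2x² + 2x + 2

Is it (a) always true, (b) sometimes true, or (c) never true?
Holds at x = -1: LHS = (-1)³ + (-1)² - (-1) + 1 = 2, RHS = 2·(-1)² + 2·(-1) + 2 = 2; 2 ≥ 2 — holds
Fails at x = 0: LHS = 0³ + 0² - 0 + 1 = 1, RHS = 2·0² + 2·0 + 2 = 2; 1 ≥ 2 — FAILS
It is satisfied by some integers in the range but not all.

Answer: Sometimes true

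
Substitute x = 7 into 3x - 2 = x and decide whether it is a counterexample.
Substitute x = 7 into the relation:
x = 7: LHS = 3·7 - 2 = 19; 19 = 7 — FAILS

Since the claim fails at x = 7, this value is a counterexample.

Answer: Yes, x = 7 is a counterexample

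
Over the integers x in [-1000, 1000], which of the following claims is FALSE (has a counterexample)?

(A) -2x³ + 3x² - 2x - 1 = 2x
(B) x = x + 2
(A) x = 0: LHS = -2·0³ + 3·0² - 2·0 - 1 = -1, RHS = 2·0 = 0; -1 = 0 — FAILS
(B) x = 0: RHS = 0 + 2 = 2; 0 = 2 — FAILS

Answer: Both A and B are false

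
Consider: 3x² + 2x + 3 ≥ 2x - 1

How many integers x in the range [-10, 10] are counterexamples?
Over all integers in [-10, 10], LHS − RHS is smallest at x = 0, where it equals 4:
x = 0: LHS = 3·0² + 2·0 + 3 = 3, RHS = 2·0 - 1 = -1; 3 ≥ -1 — holds
At the ends of the range:
x = -10: LHS = 3·(-10)² + 2·(-10) + 3 = 283, RHS = 2·(-10) - 1 = -21; 283 ≥ -21 — holds
x = 10: LHS = 3·10² + 2·10 + 3 = 323, RHS = 2·10 - 1 = 19; 323 ≥ 19 — holds
Hence LHS − RHS is never negative, i.e. LHS ≥ RHS throughout, so the relation holds for every integer in [-10, 10].

No counterexample appears in that range.

Answer: 0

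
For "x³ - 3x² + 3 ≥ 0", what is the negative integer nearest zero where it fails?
Testing negative integers from -1 downward:
x = -1: LHS = (-1)³ - 3·(-1)² + 3 = -1; -1 ≥ 0 — FAILS  ← closest negative counterexample to 0

Answer: x = -1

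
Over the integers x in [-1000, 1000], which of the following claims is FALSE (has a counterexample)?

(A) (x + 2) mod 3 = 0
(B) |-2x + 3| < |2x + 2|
(A) x = 0: LHS = (0 + 2) mod 3 = 2 mod 3 = 2; 2 = 0 — FAILS
(B) x = 0: LHS = |-2·0 + 3| = |3| = 3, RHS = |2·0 + 2| = |2| = 2; 3 < 2 — FAILS

Answer: Both A and B are false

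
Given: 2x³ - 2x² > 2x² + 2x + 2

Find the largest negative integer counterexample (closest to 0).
Testing negative integers from -1 downward:
x = -1: LHS = 2·(-1)³ - 2·(-1)² = -4, RHS = 2·(-1)² + 2·(-1) + 2 = 2; -4 > 2 — FAILS  ← closest negative counterexample to 0

Answer: x = -1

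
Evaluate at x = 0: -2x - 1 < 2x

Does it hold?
x = 0: LHS = -2·0 - 1 = -1, RHS = 2·0 = 0; -1 < 0 — holds

The relation is satisfied at x = 0.

Answer: Yes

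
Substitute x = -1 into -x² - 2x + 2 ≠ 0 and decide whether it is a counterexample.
Substitute x = -1 into the relation:
x = -1: LHS = -(-1)² - 2·(-1) + 2 = 3; 3 ≠ 0 — holds

The relation holds at x = -1, so it is not a counterexample.

Answer: No, x = -1 is not a counterexample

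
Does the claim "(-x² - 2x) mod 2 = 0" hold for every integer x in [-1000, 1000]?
The claim fails at x = 1:
x = 1: LHS = (-1² - 2·1) mod 2 = (-3) mod 2 = 1; 1 = 0 — FAILS

Because a single integer refutes it, the statement is false.

Answer: False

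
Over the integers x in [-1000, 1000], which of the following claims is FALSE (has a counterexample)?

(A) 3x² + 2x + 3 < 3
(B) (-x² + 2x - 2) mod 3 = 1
(A) x = 0: LHS = 3·0² + 2·0 + 3 = 3; 3 < 3 — FAILS
(B) x = 1: LHS = (-1² + 2·1 - 2) mod 3 = (-1) mod 3 = 2; 2 = 1 — FAILS

Answer: Both A and B are false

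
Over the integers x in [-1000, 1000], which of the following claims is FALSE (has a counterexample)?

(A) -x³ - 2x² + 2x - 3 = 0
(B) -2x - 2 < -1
(A) x = 0: LHS = -0³ - 2·0² + 2·0 - 3 = -3; -3 = 0 — FAILS
(B) x = -1: LHS = -2·(-1) - 2 = 0; 0 < -1 — FAILS

Answer: Both A and B are false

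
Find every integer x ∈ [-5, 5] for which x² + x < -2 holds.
Over all integers in [-5, 5], LHS − RHS is smallest at x = 0, where it equals 2:
x = 0: LHS = 0² + 0 = 0; 0 < -2 — FAILS
At the ends of the range:
x = -5: LHS = (-5)² + (-5) = 20; 20 < -2 — FAILS
x = 5: LHS = 5² + 5 = 30; 30 < -2 — FAILS
Hence LHS − RHS is never negative, i.e. LHS ≥ RHS throughout, so the claimed relation (<) fails for every integer in [-5, 5].

Answer: None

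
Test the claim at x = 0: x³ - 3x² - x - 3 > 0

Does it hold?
x = 0: LHS = 0³ - 3·0² - 0 - 3 = -3; -3 > 0 — FAILS

The relation fails at x = 0, so x = 0 is a counterexample.

Answer: No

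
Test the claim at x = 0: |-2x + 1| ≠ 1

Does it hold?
x = 0: LHS = |-2·0 + 1| = |1| = 1; 1 ≠ 1 — FAILS

The relation fails at x = 0, so x = 0 is a counterexample.

Answer: No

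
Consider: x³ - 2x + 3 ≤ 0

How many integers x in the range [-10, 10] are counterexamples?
Counterexamples in [-10, 10]: {-1, 0, 1, 2, 3, 4, 5, 6, 7, 8, 9, 10}.

Counting them gives 12 values.

Answer: 12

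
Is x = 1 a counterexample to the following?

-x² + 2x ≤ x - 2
Substitute x = 1 into the relation:
x = 1: LHS = -1² + 2·1 = 1, RHS = 1 - 2 = -1; 1 ≤ -1 — FAILS

Since the claim fails at x = 1, this value is a counterexample.

Answer: Yes, x = 1 is a counterexample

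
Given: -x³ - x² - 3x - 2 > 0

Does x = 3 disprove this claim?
Substitute x = 3 into the relation:
x = 3: LHS = -3³ - 3² - 3·3 - 2 = -47; -47 > 0 — FAILS

Since the claim fails at x = 3, this value is a counterexample.

Answer: Yes, x = 3 is a counterexample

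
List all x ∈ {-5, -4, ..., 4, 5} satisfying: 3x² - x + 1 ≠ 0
Over all integers in [-5, 5], LHS − RHS is always positive; it is smallest at x = 0, where it equals 1:
x = 0: LHS = 3·0² - 0 + 1 = 1; 1 ≠ 0 — holds
At the ends of the range:
x = -5: LHS = 3·(-5)² - (-5) + 1 = 81; 81 ≠ 0 — holds
x = 5: LHS = 3·5² - 5 + 1 = 71; 71 ≠ 0 — holds
Hence LHS − RHS is never 0, i.e. the two sides are never equal, so the relation holds for every integer in [-5, 5].

Answer: All integers in [-5, 5]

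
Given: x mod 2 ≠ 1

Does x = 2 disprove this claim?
Substitute x = 2 into the relation:
x = 2: LHS = 2 mod 2 = 0; 0 ≠ 1 — holds

The claim holds here, so x = 2 is not a counterexample. (A counterexample exists elsewhere, e.g. x = 1.)

Answer: No, x = 2 is not a counterexample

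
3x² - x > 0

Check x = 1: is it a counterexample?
Substitute x = 1 into the relation:
x = 1: LHS = 3·1² - 1 = 2; 2 > 0 — holds

The claim holds here, so x = 1 is not a counterexample. (A counterexample exists elsewhere, e.g. x = 0.)

Answer: No, x = 1 is not a counterexample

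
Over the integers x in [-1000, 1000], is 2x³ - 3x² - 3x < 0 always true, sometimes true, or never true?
Holds at x = 1: LHS = 2·1³ - 3·1² - 3·1 = -4; -4 < 0 — holds
Fails at x = 0: LHS = 2·0³ - 3·0² - 3·0 = 0; 0 < 0 — FAILS
It is satisfied by some integers in the range but not all.

Answer: Sometimes true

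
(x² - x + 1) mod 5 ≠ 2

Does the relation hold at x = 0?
x = 0: LHS = (0² - 0 + 1) mod 5 = 1 mod 5 = 1; 1 ≠ 2 — holds

The relation is satisfied at x = 0.

Answer: Yes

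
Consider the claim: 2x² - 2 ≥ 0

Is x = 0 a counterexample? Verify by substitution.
Substitute x = 0 into the relation:
x = 0: LHS = 2·0² - 2 = -2; -2 ≥ 0 — FAILS

Since the claim fails at x = 0, this value is a counterexample.

Answer: Yes, x = 0 is a counterexample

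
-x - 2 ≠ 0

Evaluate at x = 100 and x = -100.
x = 100: LHS = -100 - 2 = -102; -102 ≠ 0 — holds
x = -100: LHS = -(-100) - 2 = 98; 98 ≠ 0 — holds

Answer: Yes, holds for both x = 100 and x = -100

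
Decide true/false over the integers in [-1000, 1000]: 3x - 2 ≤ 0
The claim fails at x = 1:
x = 1: LHS = 3·1 - 2 = 1; 1 ≤ 0 — FAILS

Because a single integer refutes it, the statement is false.

Answer: False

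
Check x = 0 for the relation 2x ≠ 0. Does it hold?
x = 0: LHS = 2·0 = 0; 0 ≠ 0 — FAILS

The relation fails at x = 0, so x = 0 is a counterexample.

Answer: No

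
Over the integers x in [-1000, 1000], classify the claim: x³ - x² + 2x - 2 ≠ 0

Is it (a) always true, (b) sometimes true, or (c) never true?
Holds at x = 0: LHS = 0³ - 0² + 2·0 - 2 = -2; -2 ≠ 0 — holds
Fails at x = 1: LHS = 1³ - 1² + 2·1 - 2 = 0; 0 ≠ 0 — FAILS
It is satisfied by some integers in the range but not all.

Answer: Sometimes true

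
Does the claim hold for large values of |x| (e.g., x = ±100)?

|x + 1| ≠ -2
x = 100: LHS = |100 + 1| = |101| = 101; 101 ≠ -2 — holds
x = -100: LHS = |(-100) + 1| = |-99| = 99; 99 ≠ -2 — holds

Answer: Yes, holds for both x = 100 and x = -100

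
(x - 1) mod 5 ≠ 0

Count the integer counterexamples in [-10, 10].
Counterexamples in [-10, 10]: {-9, -4, 1, 6}.

Counting them gives 4 values.

Answer: 4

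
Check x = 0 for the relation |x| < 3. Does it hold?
x = 0: LHS = |0| = 0; 0 < 3 — holds

The relation is satisfied at x = 0.

Answer: Yes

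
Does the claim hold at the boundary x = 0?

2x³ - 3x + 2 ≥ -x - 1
x = 0: LHS = 2·0³ - 3·0 + 2 = 2, RHS = -0 - 1 = -1; 2 ≥ -1 — holds

The relation is satisfied at x = 0.

Answer: Yes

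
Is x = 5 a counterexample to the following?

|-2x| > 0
Substitute x = 5 into the relation:
x = 5: LHS = |-2·5| = |-10| = 10; 10 > 0 — holds

The claim holds here, so x = 5 is not a counterexample. (A counterexample exists elsewhere, e.g. x = 0.)

Answer: No, x = 5 is not a counterexample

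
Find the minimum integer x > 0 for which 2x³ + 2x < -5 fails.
Testing positive integers:
x = 1: LHS = 2·1³ + 2·1 = 4; 4 < -5 — FAILS  ← smallest positive counterexample

Answer: x = 1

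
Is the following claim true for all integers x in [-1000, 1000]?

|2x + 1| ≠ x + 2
The claim fails at x = 1:
x = 1: LHS = |2·1 + 1| = |3| = 3, RHS = 1 + 2 = 3; 3 ≠ 3 — FAILS

Because a single integer refutes it, the statement is false.

Answer: False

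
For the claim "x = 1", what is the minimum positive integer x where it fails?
Testing positive integers:
x = 1: 1 = 1 — holds
x = 2: 2 = 1 — FAILS  ← smallest positive counterexample

Answer: x = 2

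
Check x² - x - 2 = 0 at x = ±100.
x = 100: LHS = 100² - 100 - 2 = 9898; 9898 = 0 — FAILS
x = -100: LHS = (-100)² - (-100) - 2 = 10098; 10098 = 0 — FAILS

Answer: No, fails for both x = 100 and x = -100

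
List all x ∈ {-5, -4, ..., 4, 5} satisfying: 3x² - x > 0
Holds for: {-5, -4, -3, -2, -1, 1, 2, 3, 4, 5}
Fails for: {0}

Answer: {-5, -4, -3, -2, -1, 1, 2, 3, 4, 5}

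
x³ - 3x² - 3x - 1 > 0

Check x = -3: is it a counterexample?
Substitute x = -3 into the relation:
x = -3: LHS = (-3)³ - 3·(-3)² - 3·(-3) - 1 = -46; -46 > 0 — FAILS

Since the claim fails at x = -3, this value is a counterexample.

Answer: Yes, x = -3 is a counterexample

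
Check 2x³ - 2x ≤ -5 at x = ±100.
x = 100: LHS = 2·100³ - 2·100 = 1999800; 1999800 ≤ -5 — FAILS
x = -100: LHS = 2·(-100)³ - 2·(-100) = -1999800; -1999800 ≤ -5 — holds

Answer: Partially: fails for x = 100, holds for x = -100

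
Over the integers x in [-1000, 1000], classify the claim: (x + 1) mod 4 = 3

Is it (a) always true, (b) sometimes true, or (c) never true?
Holds at x = 2: LHS = (2 + 1) mod 4 = 3 mod 4 = 3; 3 = 3 — holds
Fails at x = 0: LHS = (0 + 1) mod 4 = 1 mod 4 = 1; 1 = 3 — FAILS
It is satisfied by some integers in the range but not all.

Answer: Sometimes true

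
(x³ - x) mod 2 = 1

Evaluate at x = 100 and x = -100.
x = 100: LHS = (100³ - 100) mod 2 = 999900 mod 2 = 0; 0 = 1 — FAILS
x = -100: LHS = ((-100)³ - (-100)) mod 2 = (-999900) mod 2 = 0; 0 = 1 — FAILS

Answer: No, fails for both x = 100 and x = -100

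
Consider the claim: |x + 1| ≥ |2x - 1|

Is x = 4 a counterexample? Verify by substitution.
Substitute x = 4 into the relation:
x = 4: LHS = |4 + 1| = |5| = 5, RHS = |2·4 - 1| = |7| = 7; 5 ≥ 7 — FAILS

Since the claim fails at x = 4, this value is a counterexample.

Answer: Yes, x = 4 is a counterexample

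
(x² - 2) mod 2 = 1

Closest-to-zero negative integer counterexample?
Testing negative integers from -1 downward:
x = -1: LHS = ((-1)² - 2) mod 2 = (-1) mod 2 = 1; 1 = 1 — holds
x = -2: LHS = ((-2)² - 2) mod 2 = 2 mod 2 = 0; 0 = 1 — FAILS  ← closest negative counterexample to 0

Answer: x = -2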